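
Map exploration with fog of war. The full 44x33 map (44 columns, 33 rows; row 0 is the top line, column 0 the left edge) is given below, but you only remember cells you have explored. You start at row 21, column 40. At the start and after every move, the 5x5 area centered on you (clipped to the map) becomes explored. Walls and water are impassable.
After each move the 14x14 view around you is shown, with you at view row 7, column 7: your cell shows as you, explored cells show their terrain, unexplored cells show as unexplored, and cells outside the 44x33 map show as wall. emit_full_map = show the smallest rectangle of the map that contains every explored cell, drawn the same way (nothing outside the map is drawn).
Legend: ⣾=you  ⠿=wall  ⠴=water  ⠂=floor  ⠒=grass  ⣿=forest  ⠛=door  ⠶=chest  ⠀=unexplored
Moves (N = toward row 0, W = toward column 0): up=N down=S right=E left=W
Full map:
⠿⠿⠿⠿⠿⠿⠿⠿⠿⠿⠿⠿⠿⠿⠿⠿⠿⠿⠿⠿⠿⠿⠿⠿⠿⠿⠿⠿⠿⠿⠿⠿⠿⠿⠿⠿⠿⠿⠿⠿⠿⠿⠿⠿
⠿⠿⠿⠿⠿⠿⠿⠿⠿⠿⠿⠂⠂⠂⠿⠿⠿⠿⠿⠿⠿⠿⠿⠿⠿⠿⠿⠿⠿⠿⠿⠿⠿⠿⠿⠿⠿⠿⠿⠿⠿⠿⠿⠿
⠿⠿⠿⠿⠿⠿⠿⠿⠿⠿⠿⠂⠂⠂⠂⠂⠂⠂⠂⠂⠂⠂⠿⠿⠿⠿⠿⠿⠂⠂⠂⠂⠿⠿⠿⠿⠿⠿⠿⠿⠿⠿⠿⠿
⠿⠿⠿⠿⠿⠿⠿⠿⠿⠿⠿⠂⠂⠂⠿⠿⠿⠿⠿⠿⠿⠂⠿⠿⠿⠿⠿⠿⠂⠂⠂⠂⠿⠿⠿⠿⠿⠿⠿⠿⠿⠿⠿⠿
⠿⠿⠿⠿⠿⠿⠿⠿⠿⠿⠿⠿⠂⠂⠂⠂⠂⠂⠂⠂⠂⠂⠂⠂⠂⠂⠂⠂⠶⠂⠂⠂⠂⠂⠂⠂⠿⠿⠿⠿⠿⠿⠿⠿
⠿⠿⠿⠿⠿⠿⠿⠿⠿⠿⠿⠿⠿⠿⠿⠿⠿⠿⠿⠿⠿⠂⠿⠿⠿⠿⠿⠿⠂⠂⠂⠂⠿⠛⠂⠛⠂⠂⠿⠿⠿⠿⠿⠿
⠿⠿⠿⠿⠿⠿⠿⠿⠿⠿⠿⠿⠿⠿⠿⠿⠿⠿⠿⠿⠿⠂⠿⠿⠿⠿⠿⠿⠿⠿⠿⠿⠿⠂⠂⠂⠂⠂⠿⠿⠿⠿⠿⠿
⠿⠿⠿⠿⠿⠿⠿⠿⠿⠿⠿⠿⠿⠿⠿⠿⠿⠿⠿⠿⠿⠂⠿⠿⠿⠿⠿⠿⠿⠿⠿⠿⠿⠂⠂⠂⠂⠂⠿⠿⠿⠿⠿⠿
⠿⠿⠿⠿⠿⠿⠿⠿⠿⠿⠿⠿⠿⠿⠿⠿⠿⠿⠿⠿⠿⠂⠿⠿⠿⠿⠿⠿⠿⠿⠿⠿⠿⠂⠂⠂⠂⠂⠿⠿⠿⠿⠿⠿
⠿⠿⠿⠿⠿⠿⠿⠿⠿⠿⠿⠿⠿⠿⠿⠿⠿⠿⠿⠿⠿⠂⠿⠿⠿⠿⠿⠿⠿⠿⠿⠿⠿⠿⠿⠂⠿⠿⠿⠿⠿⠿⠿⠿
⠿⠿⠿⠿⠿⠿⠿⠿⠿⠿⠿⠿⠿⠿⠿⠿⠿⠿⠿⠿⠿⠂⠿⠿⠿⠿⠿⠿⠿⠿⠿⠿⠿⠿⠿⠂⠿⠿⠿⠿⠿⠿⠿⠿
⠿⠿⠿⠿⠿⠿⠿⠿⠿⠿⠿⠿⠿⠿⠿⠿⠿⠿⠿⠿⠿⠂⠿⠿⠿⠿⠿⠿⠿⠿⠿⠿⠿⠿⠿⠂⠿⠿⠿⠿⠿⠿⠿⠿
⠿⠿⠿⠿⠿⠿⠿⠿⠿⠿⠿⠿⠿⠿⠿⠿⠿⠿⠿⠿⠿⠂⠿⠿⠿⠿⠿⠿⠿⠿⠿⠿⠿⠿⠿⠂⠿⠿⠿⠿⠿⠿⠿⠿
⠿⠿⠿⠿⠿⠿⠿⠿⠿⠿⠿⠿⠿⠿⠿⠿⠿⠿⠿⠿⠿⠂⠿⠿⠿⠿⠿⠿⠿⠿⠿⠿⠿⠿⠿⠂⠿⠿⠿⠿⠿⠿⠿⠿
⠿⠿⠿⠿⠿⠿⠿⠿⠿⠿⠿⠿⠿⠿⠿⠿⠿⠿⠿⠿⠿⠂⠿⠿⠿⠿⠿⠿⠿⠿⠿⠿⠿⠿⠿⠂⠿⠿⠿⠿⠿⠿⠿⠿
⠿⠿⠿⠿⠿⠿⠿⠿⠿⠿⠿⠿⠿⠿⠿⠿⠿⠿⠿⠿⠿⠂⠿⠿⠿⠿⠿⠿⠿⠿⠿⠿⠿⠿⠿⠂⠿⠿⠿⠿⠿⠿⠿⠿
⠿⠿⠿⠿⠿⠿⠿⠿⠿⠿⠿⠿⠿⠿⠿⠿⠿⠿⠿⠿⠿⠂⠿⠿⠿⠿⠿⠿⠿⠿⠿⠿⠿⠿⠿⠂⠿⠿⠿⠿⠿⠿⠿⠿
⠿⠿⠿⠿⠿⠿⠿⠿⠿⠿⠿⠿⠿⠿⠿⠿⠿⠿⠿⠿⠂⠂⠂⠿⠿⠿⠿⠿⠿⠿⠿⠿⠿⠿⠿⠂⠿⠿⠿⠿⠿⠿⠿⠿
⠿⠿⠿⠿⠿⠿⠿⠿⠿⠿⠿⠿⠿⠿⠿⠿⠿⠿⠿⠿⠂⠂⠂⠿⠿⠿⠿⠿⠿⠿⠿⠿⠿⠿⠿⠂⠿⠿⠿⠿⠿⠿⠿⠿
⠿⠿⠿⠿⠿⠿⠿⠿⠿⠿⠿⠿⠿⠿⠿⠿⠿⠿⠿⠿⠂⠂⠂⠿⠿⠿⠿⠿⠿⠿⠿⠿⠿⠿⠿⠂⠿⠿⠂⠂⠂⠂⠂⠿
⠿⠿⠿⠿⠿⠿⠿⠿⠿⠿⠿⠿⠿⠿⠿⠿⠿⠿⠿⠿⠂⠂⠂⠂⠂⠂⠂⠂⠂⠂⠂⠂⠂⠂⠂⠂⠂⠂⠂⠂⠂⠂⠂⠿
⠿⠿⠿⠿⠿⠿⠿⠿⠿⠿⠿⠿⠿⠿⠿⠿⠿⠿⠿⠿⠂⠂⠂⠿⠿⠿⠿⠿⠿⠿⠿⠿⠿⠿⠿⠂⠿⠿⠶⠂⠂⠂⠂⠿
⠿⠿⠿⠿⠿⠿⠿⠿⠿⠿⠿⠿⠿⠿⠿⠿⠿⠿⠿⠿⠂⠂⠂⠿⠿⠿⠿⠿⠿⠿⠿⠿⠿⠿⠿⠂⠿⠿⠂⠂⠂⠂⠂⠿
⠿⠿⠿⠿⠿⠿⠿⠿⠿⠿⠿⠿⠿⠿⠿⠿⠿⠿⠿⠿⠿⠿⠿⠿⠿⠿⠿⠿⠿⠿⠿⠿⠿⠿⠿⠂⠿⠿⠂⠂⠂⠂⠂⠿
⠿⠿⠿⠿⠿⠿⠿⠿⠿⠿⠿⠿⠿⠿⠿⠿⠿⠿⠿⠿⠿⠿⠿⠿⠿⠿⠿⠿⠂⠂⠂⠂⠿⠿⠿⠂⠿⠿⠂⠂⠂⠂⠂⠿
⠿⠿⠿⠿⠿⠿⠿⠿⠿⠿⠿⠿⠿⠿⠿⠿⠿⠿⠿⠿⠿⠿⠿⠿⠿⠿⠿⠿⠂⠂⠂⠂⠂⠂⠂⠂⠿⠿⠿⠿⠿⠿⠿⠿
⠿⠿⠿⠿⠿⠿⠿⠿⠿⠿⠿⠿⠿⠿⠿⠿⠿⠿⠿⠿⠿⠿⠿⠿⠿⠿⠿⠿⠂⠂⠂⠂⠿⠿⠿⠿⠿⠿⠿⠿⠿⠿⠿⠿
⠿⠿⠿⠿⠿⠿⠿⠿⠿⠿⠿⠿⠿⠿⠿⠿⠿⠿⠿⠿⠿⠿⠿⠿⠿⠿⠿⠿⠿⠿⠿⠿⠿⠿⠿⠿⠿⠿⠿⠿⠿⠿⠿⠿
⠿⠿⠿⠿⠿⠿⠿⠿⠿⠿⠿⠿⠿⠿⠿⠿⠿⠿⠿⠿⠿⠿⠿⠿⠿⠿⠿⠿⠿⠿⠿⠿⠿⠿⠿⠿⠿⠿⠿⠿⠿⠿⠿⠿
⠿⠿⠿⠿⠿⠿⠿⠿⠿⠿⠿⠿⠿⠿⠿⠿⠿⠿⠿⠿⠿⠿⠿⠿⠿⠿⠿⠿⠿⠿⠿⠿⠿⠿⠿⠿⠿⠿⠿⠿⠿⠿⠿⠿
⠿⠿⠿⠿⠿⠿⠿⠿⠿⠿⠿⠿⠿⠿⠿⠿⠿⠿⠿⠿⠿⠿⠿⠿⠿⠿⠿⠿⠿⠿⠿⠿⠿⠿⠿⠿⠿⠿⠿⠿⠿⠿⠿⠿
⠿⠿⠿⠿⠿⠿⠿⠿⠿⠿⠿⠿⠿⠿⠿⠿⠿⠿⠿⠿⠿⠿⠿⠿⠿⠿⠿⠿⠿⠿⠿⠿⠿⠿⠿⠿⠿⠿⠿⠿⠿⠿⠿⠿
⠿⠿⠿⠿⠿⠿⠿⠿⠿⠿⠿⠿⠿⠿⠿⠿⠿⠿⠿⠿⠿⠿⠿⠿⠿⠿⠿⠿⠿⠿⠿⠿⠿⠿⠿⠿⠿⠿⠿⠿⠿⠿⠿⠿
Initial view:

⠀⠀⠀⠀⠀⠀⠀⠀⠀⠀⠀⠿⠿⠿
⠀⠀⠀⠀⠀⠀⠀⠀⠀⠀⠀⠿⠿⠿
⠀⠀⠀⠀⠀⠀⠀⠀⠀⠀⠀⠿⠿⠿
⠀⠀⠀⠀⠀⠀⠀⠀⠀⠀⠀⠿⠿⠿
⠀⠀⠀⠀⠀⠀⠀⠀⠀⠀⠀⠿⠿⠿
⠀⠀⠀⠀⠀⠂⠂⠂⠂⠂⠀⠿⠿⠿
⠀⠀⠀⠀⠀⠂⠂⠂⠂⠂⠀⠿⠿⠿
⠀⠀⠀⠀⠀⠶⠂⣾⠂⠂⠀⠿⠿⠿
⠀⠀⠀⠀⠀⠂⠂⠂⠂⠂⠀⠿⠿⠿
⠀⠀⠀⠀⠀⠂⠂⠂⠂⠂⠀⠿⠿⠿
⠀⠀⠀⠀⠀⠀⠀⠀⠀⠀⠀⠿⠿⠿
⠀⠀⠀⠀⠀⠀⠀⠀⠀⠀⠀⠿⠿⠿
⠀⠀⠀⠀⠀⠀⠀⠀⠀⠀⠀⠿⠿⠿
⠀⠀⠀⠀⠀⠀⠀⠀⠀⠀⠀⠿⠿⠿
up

⠀⠀⠀⠀⠀⠀⠀⠀⠀⠀⠀⠿⠿⠿
⠀⠀⠀⠀⠀⠀⠀⠀⠀⠀⠀⠿⠿⠿
⠀⠀⠀⠀⠀⠀⠀⠀⠀⠀⠀⠿⠿⠿
⠀⠀⠀⠀⠀⠀⠀⠀⠀⠀⠀⠿⠿⠿
⠀⠀⠀⠀⠀⠀⠀⠀⠀⠀⠀⠿⠿⠿
⠀⠀⠀⠀⠀⠿⠿⠿⠿⠿⠀⠿⠿⠿
⠀⠀⠀⠀⠀⠂⠂⠂⠂⠂⠀⠿⠿⠿
⠀⠀⠀⠀⠀⠂⠂⣾⠂⠂⠀⠿⠿⠿
⠀⠀⠀⠀⠀⠶⠂⠂⠂⠂⠀⠿⠿⠿
⠀⠀⠀⠀⠀⠂⠂⠂⠂⠂⠀⠿⠿⠿
⠀⠀⠀⠀⠀⠂⠂⠂⠂⠂⠀⠿⠿⠿
⠀⠀⠀⠀⠀⠀⠀⠀⠀⠀⠀⠿⠿⠿
⠀⠀⠀⠀⠀⠀⠀⠀⠀⠀⠀⠿⠿⠿
⠀⠀⠀⠀⠀⠀⠀⠀⠀⠀⠀⠿⠿⠿

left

⠀⠀⠀⠀⠀⠀⠀⠀⠀⠀⠀⠀⠿⠿
⠀⠀⠀⠀⠀⠀⠀⠀⠀⠀⠀⠀⠿⠿
⠀⠀⠀⠀⠀⠀⠀⠀⠀⠀⠀⠀⠿⠿
⠀⠀⠀⠀⠀⠀⠀⠀⠀⠀⠀⠀⠿⠿
⠀⠀⠀⠀⠀⠀⠀⠀⠀⠀⠀⠀⠿⠿
⠀⠀⠀⠀⠀⠿⠿⠿⠿⠿⠿⠀⠿⠿
⠀⠀⠀⠀⠀⠿⠂⠂⠂⠂⠂⠀⠿⠿
⠀⠀⠀⠀⠀⠂⠂⣾⠂⠂⠂⠀⠿⠿
⠀⠀⠀⠀⠀⠿⠶⠂⠂⠂⠂⠀⠿⠿
⠀⠀⠀⠀⠀⠿⠂⠂⠂⠂⠂⠀⠿⠿
⠀⠀⠀⠀⠀⠀⠂⠂⠂⠂⠂⠀⠿⠿
⠀⠀⠀⠀⠀⠀⠀⠀⠀⠀⠀⠀⠿⠿
⠀⠀⠀⠀⠀⠀⠀⠀⠀⠀⠀⠀⠿⠿
⠀⠀⠀⠀⠀⠀⠀⠀⠀⠀⠀⠀⠿⠿

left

⠀⠀⠀⠀⠀⠀⠀⠀⠀⠀⠀⠀⠀⠿
⠀⠀⠀⠀⠀⠀⠀⠀⠀⠀⠀⠀⠀⠿
⠀⠀⠀⠀⠀⠀⠀⠀⠀⠀⠀⠀⠀⠿
⠀⠀⠀⠀⠀⠀⠀⠀⠀⠀⠀⠀⠀⠿
⠀⠀⠀⠀⠀⠀⠀⠀⠀⠀⠀⠀⠀⠿
⠀⠀⠀⠀⠀⠿⠿⠿⠿⠿⠿⠿⠀⠿
⠀⠀⠀⠀⠀⠿⠿⠂⠂⠂⠂⠂⠀⠿
⠀⠀⠀⠀⠀⠂⠂⣾⠂⠂⠂⠂⠀⠿
⠀⠀⠀⠀⠀⠿⠿⠶⠂⠂⠂⠂⠀⠿
⠀⠀⠀⠀⠀⠿⠿⠂⠂⠂⠂⠂⠀⠿
⠀⠀⠀⠀⠀⠀⠀⠂⠂⠂⠂⠂⠀⠿
⠀⠀⠀⠀⠀⠀⠀⠀⠀⠀⠀⠀⠀⠿
⠀⠀⠀⠀⠀⠀⠀⠀⠀⠀⠀⠀⠀⠿
⠀⠀⠀⠀⠀⠀⠀⠀⠀⠀⠀⠀⠀⠿

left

⠀⠀⠀⠀⠀⠀⠀⠀⠀⠀⠀⠀⠀⠀
⠀⠀⠀⠀⠀⠀⠀⠀⠀⠀⠀⠀⠀⠀
⠀⠀⠀⠀⠀⠀⠀⠀⠀⠀⠀⠀⠀⠀
⠀⠀⠀⠀⠀⠀⠀⠀⠀⠀⠀⠀⠀⠀
⠀⠀⠀⠀⠀⠀⠀⠀⠀⠀⠀⠀⠀⠀
⠀⠀⠀⠀⠀⠂⠿⠿⠿⠿⠿⠿⠿⠀
⠀⠀⠀⠀⠀⠂⠿⠿⠂⠂⠂⠂⠂⠀
⠀⠀⠀⠀⠀⠂⠂⣾⠂⠂⠂⠂⠂⠀
⠀⠀⠀⠀⠀⠂⠿⠿⠶⠂⠂⠂⠂⠀
⠀⠀⠀⠀⠀⠂⠿⠿⠂⠂⠂⠂⠂⠀
⠀⠀⠀⠀⠀⠀⠀⠀⠂⠂⠂⠂⠂⠀
⠀⠀⠀⠀⠀⠀⠀⠀⠀⠀⠀⠀⠀⠀
⠀⠀⠀⠀⠀⠀⠀⠀⠀⠀⠀⠀⠀⠀
⠀⠀⠀⠀⠀⠀⠀⠀⠀⠀⠀⠀⠀⠀

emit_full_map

⠂⠿⠿⠿⠿⠿⠿⠿
⠂⠿⠿⠂⠂⠂⠂⠂
⠂⠂⣾⠂⠂⠂⠂⠂
⠂⠿⠿⠶⠂⠂⠂⠂
⠂⠿⠿⠂⠂⠂⠂⠂
⠀⠀⠀⠂⠂⠂⠂⠂

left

⠀⠀⠀⠀⠀⠀⠀⠀⠀⠀⠀⠀⠀⠀
⠀⠀⠀⠀⠀⠀⠀⠀⠀⠀⠀⠀⠀⠀
⠀⠀⠀⠀⠀⠀⠀⠀⠀⠀⠀⠀⠀⠀
⠀⠀⠀⠀⠀⠀⠀⠀⠀⠀⠀⠀⠀⠀
⠀⠀⠀⠀⠀⠀⠀⠀⠀⠀⠀⠀⠀⠀
⠀⠀⠀⠀⠀⠿⠂⠿⠿⠿⠿⠿⠿⠿
⠀⠀⠀⠀⠀⠿⠂⠿⠿⠂⠂⠂⠂⠂
⠀⠀⠀⠀⠀⠂⠂⣾⠂⠂⠂⠂⠂⠂
⠀⠀⠀⠀⠀⠿⠂⠿⠿⠶⠂⠂⠂⠂
⠀⠀⠀⠀⠀⠿⠂⠿⠿⠂⠂⠂⠂⠂
⠀⠀⠀⠀⠀⠀⠀⠀⠀⠂⠂⠂⠂⠂
⠀⠀⠀⠀⠀⠀⠀⠀⠀⠀⠀⠀⠀⠀
⠀⠀⠀⠀⠀⠀⠀⠀⠀⠀⠀⠀⠀⠀
⠀⠀⠀⠀⠀⠀⠀⠀⠀⠀⠀⠀⠀⠀

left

⠀⠀⠀⠀⠀⠀⠀⠀⠀⠀⠀⠀⠀⠀
⠀⠀⠀⠀⠀⠀⠀⠀⠀⠀⠀⠀⠀⠀
⠀⠀⠀⠀⠀⠀⠀⠀⠀⠀⠀⠀⠀⠀
⠀⠀⠀⠀⠀⠀⠀⠀⠀⠀⠀⠀⠀⠀
⠀⠀⠀⠀⠀⠀⠀⠀⠀⠀⠀⠀⠀⠀
⠀⠀⠀⠀⠀⠿⠿⠂⠿⠿⠿⠿⠿⠿
⠀⠀⠀⠀⠀⠿⠿⠂⠿⠿⠂⠂⠂⠂
⠀⠀⠀⠀⠀⠂⠂⣾⠂⠂⠂⠂⠂⠂
⠀⠀⠀⠀⠀⠿⠿⠂⠿⠿⠶⠂⠂⠂
⠀⠀⠀⠀⠀⠿⠿⠂⠿⠿⠂⠂⠂⠂
⠀⠀⠀⠀⠀⠀⠀⠀⠀⠀⠂⠂⠂⠂
⠀⠀⠀⠀⠀⠀⠀⠀⠀⠀⠀⠀⠀⠀
⠀⠀⠀⠀⠀⠀⠀⠀⠀⠀⠀⠀⠀⠀
⠀⠀⠀⠀⠀⠀⠀⠀⠀⠀⠀⠀⠀⠀

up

⠀⠀⠀⠀⠀⠀⠀⠀⠀⠀⠀⠀⠀⠀
⠀⠀⠀⠀⠀⠀⠀⠀⠀⠀⠀⠀⠀⠀
⠀⠀⠀⠀⠀⠀⠀⠀⠀⠀⠀⠀⠀⠀
⠀⠀⠀⠀⠀⠀⠀⠀⠀⠀⠀⠀⠀⠀
⠀⠀⠀⠀⠀⠀⠀⠀⠀⠀⠀⠀⠀⠀
⠀⠀⠀⠀⠀⠿⠿⠂⠿⠿⠀⠀⠀⠀
⠀⠀⠀⠀⠀⠿⠿⠂⠿⠿⠿⠿⠿⠿
⠀⠀⠀⠀⠀⠿⠿⣾⠿⠿⠂⠂⠂⠂
⠀⠀⠀⠀⠀⠂⠂⠂⠂⠂⠂⠂⠂⠂
⠀⠀⠀⠀⠀⠿⠿⠂⠿⠿⠶⠂⠂⠂
⠀⠀⠀⠀⠀⠿⠿⠂⠿⠿⠂⠂⠂⠂
⠀⠀⠀⠀⠀⠀⠀⠀⠀⠀⠂⠂⠂⠂
⠀⠀⠀⠀⠀⠀⠀⠀⠀⠀⠀⠀⠀⠀
⠀⠀⠀⠀⠀⠀⠀⠀⠀⠀⠀⠀⠀⠀

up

⠀⠀⠀⠀⠀⠀⠀⠀⠀⠀⠀⠀⠀⠀
⠀⠀⠀⠀⠀⠀⠀⠀⠀⠀⠀⠀⠀⠀
⠀⠀⠀⠀⠀⠀⠀⠀⠀⠀⠀⠀⠀⠀
⠀⠀⠀⠀⠀⠀⠀⠀⠀⠀⠀⠀⠀⠀
⠀⠀⠀⠀⠀⠀⠀⠀⠀⠀⠀⠀⠀⠀
⠀⠀⠀⠀⠀⠿⠿⠂⠿⠿⠀⠀⠀⠀
⠀⠀⠀⠀⠀⠿⠿⠂⠿⠿⠀⠀⠀⠀
⠀⠀⠀⠀⠀⠿⠿⣾⠿⠿⠿⠿⠿⠿
⠀⠀⠀⠀⠀⠿⠿⠂⠿⠿⠂⠂⠂⠂
⠀⠀⠀⠀⠀⠂⠂⠂⠂⠂⠂⠂⠂⠂
⠀⠀⠀⠀⠀⠿⠿⠂⠿⠿⠶⠂⠂⠂
⠀⠀⠀⠀⠀⠿⠿⠂⠿⠿⠂⠂⠂⠂
⠀⠀⠀⠀⠀⠀⠀⠀⠀⠀⠂⠂⠂⠂
⠀⠀⠀⠀⠀⠀⠀⠀⠀⠀⠀⠀⠀⠀

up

⠀⠀⠀⠀⠀⠀⠀⠀⠀⠀⠀⠀⠀⠀
⠀⠀⠀⠀⠀⠀⠀⠀⠀⠀⠀⠀⠀⠀
⠀⠀⠀⠀⠀⠀⠀⠀⠀⠀⠀⠀⠀⠀
⠀⠀⠀⠀⠀⠀⠀⠀⠀⠀⠀⠀⠀⠀
⠀⠀⠀⠀⠀⠀⠀⠀⠀⠀⠀⠀⠀⠀
⠀⠀⠀⠀⠀⠿⠿⠂⠿⠿⠀⠀⠀⠀
⠀⠀⠀⠀⠀⠿⠿⠂⠿⠿⠀⠀⠀⠀
⠀⠀⠀⠀⠀⠿⠿⣾⠿⠿⠀⠀⠀⠀
⠀⠀⠀⠀⠀⠿⠿⠂⠿⠿⠿⠿⠿⠿
⠀⠀⠀⠀⠀⠿⠿⠂⠿⠿⠂⠂⠂⠂
⠀⠀⠀⠀⠀⠂⠂⠂⠂⠂⠂⠂⠂⠂
⠀⠀⠀⠀⠀⠿⠿⠂⠿⠿⠶⠂⠂⠂
⠀⠀⠀⠀⠀⠿⠿⠂⠿⠿⠂⠂⠂⠂
⠀⠀⠀⠀⠀⠀⠀⠀⠀⠀⠂⠂⠂⠂

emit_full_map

⠿⠿⠂⠿⠿⠀⠀⠀⠀⠀
⠿⠿⠂⠿⠿⠀⠀⠀⠀⠀
⠿⠿⣾⠿⠿⠀⠀⠀⠀⠀
⠿⠿⠂⠿⠿⠿⠿⠿⠿⠿
⠿⠿⠂⠿⠿⠂⠂⠂⠂⠂
⠂⠂⠂⠂⠂⠂⠂⠂⠂⠂
⠿⠿⠂⠿⠿⠶⠂⠂⠂⠂
⠿⠿⠂⠿⠿⠂⠂⠂⠂⠂
⠀⠀⠀⠀⠀⠂⠂⠂⠂⠂

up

⠀⠀⠀⠀⠀⠀⠀⠀⠀⠀⠀⠀⠀⠀
⠀⠀⠀⠀⠀⠀⠀⠀⠀⠀⠀⠀⠀⠀
⠀⠀⠀⠀⠀⠀⠀⠀⠀⠀⠀⠀⠀⠀
⠀⠀⠀⠀⠀⠀⠀⠀⠀⠀⠀⠀⠀⠀
⠀⠀⠀⠀⠀⠀⠀⠀⠀⠀⠀⠀⠀⠀
⠀⠀⠀⠀⠀⠿⠿⠂⠿⠿⠀⠀⠀⠀
⠀⠀⠀⠀⠀⠿⠿⠂⠿⠿⠀⠀⠀⠀
⠀⠀⠀⠀⠀⠿⠿⣾⠿⠿⠀⠀⠀⠀
⠀⠀⠀⠀⠀⠿⠿⠂⠿⠿⠀⠀⠀⠀
⠀⠀⠀⠀⠀⠿⠿⠂⠿⠿⠿⠿⠿⠿
⠀⠀⠀⠀⠀⠿⠿⠂⠿⠿⠂⠂⠂⠂
⠀⠀⠀⠀⠀⠂⠂⠂⠂⠂⠂⠂⠂⠂
⠀⠀⠀⠀⠀⠿⠿⠂⠿⠿⠶⠂⠂⠂
⠀⠀⠀⠀⠀⠿⠿⠂⠿⠿⠂⠂⠂⠂

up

⠀⠀⠀⠀⠀⠀⠀⠀⠀⠀⠀⠀⠀⠀
⠀⠀⠀⠀⠀⠀⠀⠀⠀⠀⠀⠀⠀⠀
⠀⠀⠀⠀⠀⠀⠀⠀⠀⠀⠀⠀⠀⠀
⠀⠀⠀⠀⠀⠀⠀⠀⠀⠀⠀⠀⠀⠀
⠀⠀⠀⠀⠀⠀⠀⠀⠀⠀⠀⠀⠀⠀
⠀⠀⠀⠀⠀⠿⠿⠂⠿⠿⠀⠀⠀⠀
⠀⠀⠀⠀⠀⠿⠿⠂⠿⠿⠀⠀⠀⠀
⠀⠀⠀⠀⠀⠿⠿⣾⠿⠿⠀⠀⠀⠀
⠀⠀⠀⠀⠀⠿⠿⠂⠿⠿⠀⠀⠀⠀
⠀⠀⠀⠀⠀⠿⠿⠂⠿⠿⠀⠀⠀⠀
⠀⠀⠀⠀⠀⠿⠿⠂⠿⠿⠿⠿⠿⠿
⠀⠀⠀⠀⠀⠿⠿⠂⠿⠿⠂⠂⠂⠂
⠀⠀⠀⠀⠀⠂⠂⠂⠂⠂⠂⠂⠂⠂
⠀⠀⠀⠀⠀⠿⠿⠂⠿⠿⠶⠂⠂⠂

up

⠀⠀⠀⠀⠀⠀⠀⠀⠀⠀⠀⠀⠀⠀
⠀⠀⠀⠀⠀⠀⠀⠀⠀⠀⠀⠀⠀⠀
⠀⠀⠀⠀⠀⠀⠀⠀⠀⠀⠀⠀⠀⠀
⠀⠀⠀⠀⠀⠀⠀⠀⠀⠀⠀⠀⠀⠀
⠀⠀⠀⠀⠀⠀⠀⠀⠀⠀⠀⠀⠀⠀
⠀⠀⠀⠀⠀⠿⠿⠂⠿⠿⠀⠀⠀⠀
⠀⠀⠀⠀⠀⠿⠿⠂⠿⠿⠀⠀⠀⠀
⠀⠀⠀⠀⠀⠿⠿⣾⠿⠿⠀⠀⠀⠀
⠀⠀⠀⠀⠀⠿⠿⠂⠿⠿⠀⠀⠀⠀
⠀⠀⠀⠀⠀⠿⠿⠂⠿⠿⠀⠀⠀⠀
⠀⠀⠀⠀⠀⠿⠿⠂⠿⠿⠀⠀⠀⠀
⠀⠀⠀⠀⠀⠿⠿⠂⠿⠿⠿⠿⠿⠿
⠀⠀⠀⠀⠀⠿⠿⠂⠿⠿⠂⠂⠂⠂
⠀⠀⠀⠀⠀⠂⠂⠂⠂⠂⠂⠂⠂⠂

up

⠀⠀⠀⠀⠀⠀⠀⠀⠀⠀⠀⠀⠀⠀
⠀⠀⠀⠀⠀⠀⠀⠀⠀⠀⠀⠀⠀⠀
⠀⠀⠀⠀⠀⠀⠀⠀⠀⠀⠀⠀⠀⠀
⠀⠀⠀⠀⠀⠀⠀⠀⠀⠀⠀⠀⠀⠀
⠀⠀⠀⠀⠀⠀⠀⠀⠀⠀⠀⠀⠀⠀
⠀⠀⠀⠀⠀⠿⠿⠂⠿⠿⠀⠀⠀⠀
⠀⠀⠀⠀⠀⠿⠿⠂⠿⠿⠀⠀⠀⠀
⠀⠀⠀⠀⠀⠿⠿⣾⠿⠿⠀⠀⠀⠀
⠀⠀⠀⠀⠀⠿⠿⠂⠿⠿⠀⠀⠀⠀
⠀⠀⠀⠀⠀⠿⠿⠂⠿⠿⠀⠀⠀⠀
⠀⠀⠀⠀⠀⠿⠿⠂⠿⠿⠀⠀⠀⠀
⠀⠀⠀⠀⠀⠿⠿⠂⠿⠿⠀⠀⠀⠀
⠀⠀⠀⠀⠀⠿⠿⠂⠿⠿⠿⠿⠿⠿
⠀⠀⠀⠀⠀⠿⠿⠂⠿⠿⠂⠂⠂⠂

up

⠀⠀⠀⠀⠀⠀⠀⠀⠀⠀⠀⠀⠀⠀
⠀⠀⠀⠀⠀⠀⠀⠀⠀⠀⠀⠀⠀⠀
⠀⠀⠀⠀⠀⠀⠀⠀⠀⠀⠀⠀⠀⠀
⠀⠀⠀⠀⠀⠀⠀⠀⠀⠀⠀⠀⠀⠀
⠀⠀⠀⠀⠀⠀⠀⠀⠀⠀⠀⠀⠀⠀
⠀⠀⠀⠀⠀⠿⠿⠂⠿⠿⠀⠀⠀⠀
⠀⠀⠀⠀⠀⠿⠿⠂⠿⠿⠀⠀⠀⠀
⠀⠀⠀⠀⠀⠿⠿⣾⠿⠿⠀⠀⠀⠀
⠀⠀⠀⠀⠀⠿⠿⠂⠿⠿⠀⠀⠀⠀
⠀⠀⠀⠀⠀⠿⠿⠂⠿⠿⠀⠀⠀⠀
⠀⠀⠀⠀⠀⠿⠿⠂⠿⠿⠀⠀⠀⠀
⠀⠀⠀⠀⠀⠿⠿⠂⠿⠿⠀⠀⠀⠀
⠀⠀⠀⠀⠀⠿⠿⠂⠿⠿⠀⠀⠀⠀
⠀⠀⠀⠀⠀⠿⠿⠂⠿⠿⠿⠿⠿⠿

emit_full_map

⠿⠿⠂⠿⠿⠀⠀⠀⠀⠀
⠿⠿⠂⠿⠿⠀⠀⠀⠀⠀
⠿⠿⣾⠿⠿⠀⠀⠀⠀⠀
⠿⠿⠂⠿⠿⠀⠀⠀⠀⠀
⠿⠿⠂⠿⠿⠀⠀⠀⠀⠀
⠿⠿⠂⠿⠿⠀⠀⠀⠀⠀
⠿⠿⠂⠿⠿⠀⠀⠀⠀⠀
⠿⠿⠂⠿⠿⠀⠀⠀⠀⠀
⠿⠿⠂⠿⠿⠿⠿⠿⠿⠿
⠿⠿⠂⠿⠿⠂⠂⠂⠂⠂
⠂⠂⠂⠂⠂⠂⠂⠂⠂⠂
⠿⠿⠂⠿⠿⠶⠂⠂⠂⠂
⠿⠿⠂⠿⠿⠂⠂⠂⠂⠂
⠀⠀⠀⠀⠀⠂⠂⠂⠂⠂

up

⠀⠀⠀⠀⠀⠀⠀⠀⠀⠀⠀⠀⠀⠀
⠀⠀⠀⠀⠀⠀⠀⠀⠀⠀⠀⠀⠀⠀
⠀⠀⠀⠀⠀⠀⠀⠀⠀⠀⠀⠀⠀⠀
⠀⠀⠀⠀⠀⠀⠀⠀⠀⠀⠀⠀⠀⠀
⠀⠀⠀⠀⠀⠀⠀⠀⠀⠀⠀⠀⠀⠀
⠀⠀⠀⠀⠀⠿⠿⠂⠿⠿⠀⠀⠀⠀
⠀⠀⠀⠀⠀⠿⠿⠂⠿⠿⠀⠀⠀⠀
⠀⠀⠀⠀⠀⠿⠿⣾⠿⠿⠀⠀⠀⠀
⠀⠀⠀⠀⠀⠿⠿⠂⠿⠿⠀⠀⠀⠀
⠀⠀⠀⠀⠀⠿⠿⠂⠿⠿⠀⠀⠀⠀
⠀⠀⠀⠀⠀⠿⠿⠂⠿⠿⠀⠀⠀⠀
⠀⠀⠀⠀⠀⠿⠿⠂⠿⠿⠀⠀⠀⠀
⠀⠀⠀⠀⠀⠿⠿⠂⠿⠿⠀⠀⠀⠀
⠀⠀⠀⠀⠀⠿⠿⠂⠿⠿⠀⠀⠀⠀

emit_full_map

⠿⠿⠂⠿⠿⠀⠀⠀⠀⠀
⠿⠿⠂⠿⠿⠀⠀⠀⠀⠀
⠿⠿⣾⠿⠿⠀⠀⠀⠀⠀
⠿⠿⠂⠿⠿⠀⠀⠀⠀⠀
⠿⠿⠂⠿⠿⠀⠀⠀⠀⠀
⠿⠿⠂⠿⠿⠀⠀⠀⠀⠀
⠿⠿⠂⠿⠿⠀⠀⠀⠀⠀
⠿⠿⠂⠿⠿⠀⠀⠀⠀⠀
⠿⠿⠂⠿⠿⠀⠀⠀⠀⠀
⠿⠿⠂⠿⠿⠿⠿⠿⠿⠿
⠿⠿⠂⠿⠿⠂⠂⠂⠂⠂
⠂⠂⠂⠂⠂⠂⠂⠂⠂⠂
⠿⠿⠂⠿⠿⠶⠂⠂⠂⠂
⠿⠿⠂⠿⠿⠂⠂⠂⠂⠂
⠀⠀⠀⠀⠀⠂⠂⠂⠂⠂


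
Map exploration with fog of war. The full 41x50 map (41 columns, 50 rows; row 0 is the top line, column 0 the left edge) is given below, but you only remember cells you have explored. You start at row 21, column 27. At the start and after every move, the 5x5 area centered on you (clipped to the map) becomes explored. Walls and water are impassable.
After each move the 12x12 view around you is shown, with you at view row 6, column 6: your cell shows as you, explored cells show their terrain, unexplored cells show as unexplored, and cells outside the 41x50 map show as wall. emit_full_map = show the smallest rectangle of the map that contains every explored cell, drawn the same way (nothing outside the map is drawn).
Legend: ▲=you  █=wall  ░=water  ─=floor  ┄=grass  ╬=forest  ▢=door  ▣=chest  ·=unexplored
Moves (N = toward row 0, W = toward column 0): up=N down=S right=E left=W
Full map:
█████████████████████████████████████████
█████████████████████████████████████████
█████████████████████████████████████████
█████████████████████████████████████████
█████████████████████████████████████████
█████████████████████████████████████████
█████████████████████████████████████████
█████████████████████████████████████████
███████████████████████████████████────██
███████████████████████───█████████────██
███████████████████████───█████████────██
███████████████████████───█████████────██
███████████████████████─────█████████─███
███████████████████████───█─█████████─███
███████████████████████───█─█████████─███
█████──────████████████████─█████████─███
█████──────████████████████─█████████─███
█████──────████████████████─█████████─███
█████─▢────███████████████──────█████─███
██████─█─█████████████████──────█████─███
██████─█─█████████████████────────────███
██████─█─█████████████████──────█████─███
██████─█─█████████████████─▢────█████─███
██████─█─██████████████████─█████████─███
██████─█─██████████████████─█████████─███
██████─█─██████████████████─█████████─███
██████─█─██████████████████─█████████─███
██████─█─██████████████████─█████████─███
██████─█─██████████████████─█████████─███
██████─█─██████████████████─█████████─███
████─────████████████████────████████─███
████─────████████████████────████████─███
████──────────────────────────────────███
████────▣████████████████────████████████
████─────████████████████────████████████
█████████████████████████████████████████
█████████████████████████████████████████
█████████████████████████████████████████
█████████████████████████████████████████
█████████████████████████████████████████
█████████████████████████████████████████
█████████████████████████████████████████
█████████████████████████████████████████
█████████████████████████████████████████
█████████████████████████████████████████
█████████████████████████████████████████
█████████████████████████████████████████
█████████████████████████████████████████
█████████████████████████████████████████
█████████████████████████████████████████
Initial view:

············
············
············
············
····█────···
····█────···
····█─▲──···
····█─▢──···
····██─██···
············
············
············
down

············
············
············
····█────···
····█────···
····█────···
····█─▲──···
····██─██···
····██─██···
············
············
············

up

············
············
············
············
····█────···
····█────···
····█─▲──···
····█─▢──···
····██─██···
····██─██···
············
············

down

············
············
············
····█────···
····█────···
····█────···
····█─▲──···
····██─██···
····██─██···
············
············
············

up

············
············
············
············
····█────···
····█────···
····█─▲──···
····█─▢──···
····██─██···
····██─██···
············
············


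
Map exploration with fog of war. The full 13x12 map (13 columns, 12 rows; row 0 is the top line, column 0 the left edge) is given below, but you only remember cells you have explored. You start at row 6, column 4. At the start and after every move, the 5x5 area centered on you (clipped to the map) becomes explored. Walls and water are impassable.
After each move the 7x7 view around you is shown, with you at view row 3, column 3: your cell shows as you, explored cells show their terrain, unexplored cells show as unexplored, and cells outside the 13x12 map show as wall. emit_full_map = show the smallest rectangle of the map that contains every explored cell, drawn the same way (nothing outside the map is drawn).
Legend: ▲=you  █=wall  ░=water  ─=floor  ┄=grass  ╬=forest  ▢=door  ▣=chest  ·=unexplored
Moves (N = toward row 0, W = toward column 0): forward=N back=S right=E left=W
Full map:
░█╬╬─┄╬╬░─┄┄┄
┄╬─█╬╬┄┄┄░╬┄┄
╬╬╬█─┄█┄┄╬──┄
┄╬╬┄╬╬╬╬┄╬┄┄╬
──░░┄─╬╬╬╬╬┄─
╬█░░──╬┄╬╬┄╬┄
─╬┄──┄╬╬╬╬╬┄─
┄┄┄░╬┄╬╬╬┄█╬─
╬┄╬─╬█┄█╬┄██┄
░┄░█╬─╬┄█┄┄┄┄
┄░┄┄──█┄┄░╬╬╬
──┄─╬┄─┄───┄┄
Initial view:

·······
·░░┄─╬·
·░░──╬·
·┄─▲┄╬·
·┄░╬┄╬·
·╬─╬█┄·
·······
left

·······
·─░░┄─╬
·█░░──╬
·╬┄▲─┄╬
·┄┄░╬┄╬
·┄╬─╬█┄
·······

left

█······
█──░░┄─
█╬█░░──
█─╬▲──┄
█┄┄┄░╬┄
█╬┄╬─╬█
█······

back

█──░░┄─
█╬█░░──
█─╬┄──┄
█┄┄▲░╬┄
█╬┄╬─╬█
█░┄░█╬·
█······

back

█╬█░░──
█─╬┄──┄
█┄┄┄░╬┄
█╬┄▲─╬█
█░┄░█╬·
█┄░┄┄─·
█······

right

╬█░░──╬
─╬┄──┄╬
┄┄┄░╬┄╬
╬┄╬▲╬█┄
░┄░█╬─·
┄░┄┄──·
·······

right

█░░──╬·
╬┄──┄╬·
┄┄░╬┄╬·
┄╬─▲█┄·
┄░█╬─╬·
░┄┄──█·
·······

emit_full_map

──░░┄─╬
╬█░░──╬
─╬┄──┄╬
┄┄┄░╬┄╬
╬┄╬─▲█┄
░┄░█╬─╬
┄░┄┄──█

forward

─░░┄─╬·
█░░──╬·
╬┄──┄╬·
┄┄░▲┄╬·
┄╬─╬█┄·
┄░█╬─╬·
░┄┄──█·

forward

·······
─░░┄─╬·
█░░──╬·
╬┄─▲┄╬·
┄┄░╬┄╬·
┄╬─╬█┄·
┄░█╬─╬·

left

·······
──░░┄─╬
╬█░░──╬
─╬┄▲─┄╬
┄┄┄░╬┄╬
╬┄╬─╬█┄
░┄░█╬─╬

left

█······
█──░░┄─
█╬█░░──
█─╬▲──┄
█┄┄┄░╬┄
█╬┄╬─╬█
█░┄░█╬─

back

█──░░┄─
█╬█░░──
█─╬┄──┄
█┄┄▲░╬┄
█╬┄╬─╬█
█░┄░█╬─
█┄░┄┄──

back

█╬█░░──
█─╬┄──┄
█┄┄┄░╬┄
█╬┄▲─╬█
█░┄░█╬─
█┄░┄┄──
█······

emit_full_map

──░░┄─╬
╬█░░──╬
─╬┄──┄╬
┄┄┄░╬┄╬
╬┄▲─╬█┄
░┄░█╬─╬
┄░┄┄──█


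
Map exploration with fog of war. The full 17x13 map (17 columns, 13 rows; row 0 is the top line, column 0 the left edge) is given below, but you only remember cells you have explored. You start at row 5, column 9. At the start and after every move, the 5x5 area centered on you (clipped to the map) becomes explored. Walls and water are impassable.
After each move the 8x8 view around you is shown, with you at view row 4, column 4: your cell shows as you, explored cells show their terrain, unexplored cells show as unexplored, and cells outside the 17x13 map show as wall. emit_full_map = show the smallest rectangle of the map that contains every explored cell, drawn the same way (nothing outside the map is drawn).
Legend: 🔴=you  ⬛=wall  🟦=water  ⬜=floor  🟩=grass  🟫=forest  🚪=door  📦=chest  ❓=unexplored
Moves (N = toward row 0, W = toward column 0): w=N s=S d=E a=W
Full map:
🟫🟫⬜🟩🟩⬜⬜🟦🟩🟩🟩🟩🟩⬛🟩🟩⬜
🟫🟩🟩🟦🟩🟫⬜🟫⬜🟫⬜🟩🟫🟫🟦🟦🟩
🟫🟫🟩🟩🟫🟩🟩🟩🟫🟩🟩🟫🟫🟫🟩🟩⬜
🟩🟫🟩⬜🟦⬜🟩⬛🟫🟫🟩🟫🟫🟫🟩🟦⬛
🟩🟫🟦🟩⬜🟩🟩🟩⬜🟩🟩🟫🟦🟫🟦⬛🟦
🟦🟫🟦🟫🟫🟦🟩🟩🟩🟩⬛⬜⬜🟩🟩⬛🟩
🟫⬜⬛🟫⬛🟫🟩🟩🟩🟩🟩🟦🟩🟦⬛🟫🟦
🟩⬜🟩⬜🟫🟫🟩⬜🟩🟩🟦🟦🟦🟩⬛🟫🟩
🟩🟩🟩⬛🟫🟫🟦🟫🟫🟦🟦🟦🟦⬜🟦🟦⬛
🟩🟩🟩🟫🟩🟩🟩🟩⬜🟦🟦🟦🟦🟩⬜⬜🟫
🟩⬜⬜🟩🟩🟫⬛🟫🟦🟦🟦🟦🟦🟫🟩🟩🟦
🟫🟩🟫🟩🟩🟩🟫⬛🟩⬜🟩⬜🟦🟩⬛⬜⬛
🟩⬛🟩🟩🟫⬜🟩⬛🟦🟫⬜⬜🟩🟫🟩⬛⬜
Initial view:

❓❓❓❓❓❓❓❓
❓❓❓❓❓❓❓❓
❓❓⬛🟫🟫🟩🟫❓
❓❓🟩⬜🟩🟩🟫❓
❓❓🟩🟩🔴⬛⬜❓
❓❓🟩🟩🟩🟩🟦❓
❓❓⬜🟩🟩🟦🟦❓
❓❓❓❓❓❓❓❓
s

❓❓❓❓❓❓❓❓
❓❓⬛🟫🟫🟩🟫❓
❓❓🟩⬜🟩🟩🟫❓
❓❓🟩🟩🟩⬛⬜❓
❓❓🟩🟩🔴🟩🟦❓
❓❓⬜🟩🟩🟦🟦❓
❓❓🟫🟫🟦🟦🟦❓
❓❓❓❓❓❓❓❓

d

❓❓❓❓❓❓❓❓
❓⬛🟫🟫🟩🟫❓❓
❓🟩⬜🟩🟩🟫🟦❓
❓🟩🟩🟩⬛⬜⬜❓
❓🟩🟩🟩🔴🟦🟩❓
❓⬜🟩🟩🟦🟦🟦❓
❓🟫🟫🟦🟦🟦🟦❓
❓❓❓❓❓❓❓❓

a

❓❓❓❓❓❓❓❓
❓❓⬛🟫🟫🟩🟫❓
❓❓🟩⬜🟩🟩🟫🟦
❓❓🟩🟩🟩⬛⬜⬜
❓❓🟩🟩🔴🟩🟦🟩
❓❓⬜🟩🟩🟦🟦🟦
❓❓🟫🟫🟦🟦🟦🟦
❓❓❓❓❓❓❓❓

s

❓❓⬛🟫🟫🟩🟫❓
❓❓🟩⬜🟩🟩🟫🟦
❓❓🟩🟩🟩⬛⬜⬜
❓❓🟩🟩🟩🟩🟦🟩
❓❓⬜🟩🔴🟦🟦🟦
❓❓🟫🟫🟦🟦🟦🟦
❓❓🟩⬜🟦🟦🟦❓
❓❓❓❓❓❓❓❓

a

❓❓❓⬛🟫🟫🟩🟫
❓❓❓🟩⬜🟩🟩🟫
❓❓🟩🟩🟩🟩⬛⬜
❓❓🟩🟩🟩🟩🟩🟦
❓❓🟩⬜🔴🟩🟦🟦
❓❓🟦🟫🟫🟦🟦🟦
❓❓🟩🟩⬜🟦🟦🟦
❓❓❓❓❓❓❓❓

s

❓❓❓🟩⬜🟩🟩🟫
❓❓🟩🟩🟩🟩⬛⬜
❓❓🟩🟩🟩🟩🟩🟦
❓❓🟩⬜🟩🟩🟦🟦
❓❓🟦🟫🔴🟦🟦🟦
❓❓🟩🟩⬜🟦🟦🟦
❓❓⬛🟫🟦🟦🟦❓
❓❓❓❓❓❓❓❓

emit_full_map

❓⬛🟫🟫🟩🟫❓
❓🟩⬜🟩🟩🟫🟦
🟩🟩🟩🟩⬛⬜⬜
🟩🟩🟩🟩🟩🟦🟩
🟩⬜🟩🟩🟦🟦🟦
🟦🟫🔴🟦🟦🟦🟦
🟩🟩⬜🟦🟦🟦❓
⬛🟫🟦🟦🟦❓❓

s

❓❓🟩🟩🟩🟩⬛⬜
❓❓🟩🟩🟩🟩🟩🟦
❓❓🟩⬜🟩🟩🟦🟦
❓❓🟦🟫🟫🟦🟦🟦
❓❓🟩🟩🔴🟦🟦🟦
❓❓⬛🟫🟦🟦🟦❓
❓❓🟫⬛🟩⬜🟩❓
❓❓❓❓❓❓❓❓

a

❓❓❓🟩🟩🟩🟩⬛
❓❓❓🟩🟩🟩🟩🟩
❓❓🟫🟩⬜🟩🟩🟦
❓❓🟫🟦🟫🟫🟦🟦
❓❓🟩🟩🔴⬜🟦🟦
❓❓🟫⬛🟫🟦🟦🟦
❓❓🟩🟫⬛🟩⬜🟩
❓❓❓❓❓❓❓❓

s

❓❓❓🟩🟩🟩🟩🟩
❓❓🟫🟩⬜🟩🟩🟦
❓❓🟫🟦🟫🟫🟦🟦
❓❓🟩🟩🟩⬜🟦🟦
❓❓🟫⬛🔴🟦🟦🟦
❓❓🟩🟫⬛🟩⬜🟩
❓❓⬜🟩⬛🟦🟫❓
⬛⬛⬛⬛⬛⬛⬛⬛

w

❓❓❓🟩🟩🟩🟩⬛
❓❓❓🟩🟩🟩🟩🟩
❓❓🟫🟩⬜🟩🟩🟦
❓❓🟫🟦🟫🟫🟦🟦
❓❓🟩🟩🔴⬜🟦🟦
❓❓🟫⬛🟫🟦🟦🟦
❓❓🟩🟫⬛🟩⬜🟩
❓❓⬜🟩⬛🟦🟫❓

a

❓❓❓❓🟩🟩🟩🟩
❓❓❓❓🟩🟩🟩🟩
❓❓🟫🟫🟩⬜🟩🟩
❓❓🟫🟫🟦🟫🟫🟦
❓❓🟩🟩🔴🟩⬜🟦
❓❓🟩🟫⬛🟫🟦🟦
❓❓🟩🟩🟫⬛🟩⬜
❓❓❓⬜🟩⬛🟦🟫

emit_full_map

❓❓❓⬛🟫🟫🟩🟫❓
❓❓❓🟩⬜🟩🟩🟫🟦
❓❓🟩🟩🟩🟩⬛⬜⬜
❓❓🟩🟩🟩🟩🟩🟦🟩
🟫🟫🟩⬜🟩🟩🟦🟦🟦
🟫🟫🟦🟫🟫🟦🟦🟦🟦
🟩🟩🔴🟩⬜🟦🟦🟦❓
🟩🟫⬛🟫🟦🟦🟦❓❓
🟩🟩🟫⬛🟩⬜🟩❓❓
❓⬜🟩⬛🟦🟫❓❓❓

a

❓❓❓❓❓🟩🟩🟩
❓❓❓❓❓🟩🟩🟩
❓❓⬜🟫🟫🟩⬜🟩
❓❓⬛🟫🟫🟦🟫🟫
❓❓🟫🟩🔴🟩🟩⬜
❓❓🟩🟩🟫⬛🟫🟦
❓❓🟩🟩🟩🟫⬛🟩
❓❓❓❓⬜🟩⬛🟦

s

❓❓❓❓❓🟩🟩🟩
❓❓⬜🟫🟫🟩⬜🟩
❓❓⬛🟫🟫🟦🟫🟫
❓❓🟫🟩🟩🟩🟩⬜
❓❓🟩🟩🔴⬛🟫🟦
❓❓🟩🟩🟩🟫⬛🟩
❓❓🟩🟫⬜🟩⬛🟦
⬛⬛⬛⬛⬛⬛⬛⬛

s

❓❓⬜🟫🟫🟩⬜🟩
❓❓⬛🟫🟫🟦🟫🟫
❓❓🟫🟩🟩🟩🟩⬜
❓❓🟩🟩🟫⬛🟫🟦
❓❓🟩🟩🔴🟫⬛🟩
❓❓🟩🟫⬜🟩⬛🟦
⬛⬛⬛⬛⬛⬛⬛⬛
⬛⬛⬛⬛⬛⬛⬛⬛

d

❓⬜🟫🟫🟩⬜🟩🟩
❓⬛🟫🟫🟦🟫🟫🟦
❓🟫🟩🟩🟩🟩⬜🟦
❓🟩🟩🟫⬛🟫🟦🟦
❓🟩🟩🟩🔴⬛🟩⬜
❓🟩🟫⬜🟩⬛🟦🟫
⬛⬛⬛⬛⬛⬛⬛⬛
⬛⬛⬛⬛⬛⬛⬛⬛

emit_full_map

❓❓❓❓⬛🟫🟫🟩🟫❓
❓❓❓❓🟩⬜🟩🟩🟫🟦
❓❓❓🟩🟩🟩🟩⬛⬜⬜
❓❓❓🟩🟩🟩🟩🟩🟦🟩
⬜🟫🟫🟩⬜🟩🟩🟦🟦🟦
⬛🟫🟫🟦🟫🟫🟦🟦🟦🟦
🟫🟩🟩🟩🟩⬜🟦🟦🟦❓
🟩🟩🟫⬛🟫🟦🟦🟦❓❓
🟩🟩🟩🔴⬛🟩⬜🟩❓❓
🟩🟫⬜🟩⬛🟦🟫❓❓❓

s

❓⬛🟫🟫🟦🟫🟫🟦
❓🟫🟩🟩🟩🟩⬜🟦
❓🟩🟩🟫⬛🟫🟦🟦
❓🟩🟩🟩🟫⬛🟩⬜
❓🟩🟫⬜🔴⬛🟦🟫
⬛⬛⬛⬛⬛⬛⬛⬛
⬛⬛⬛⬛⬛⬛⬛⬛
⬛⬛⬛⬛⬛⬛⬛⬛

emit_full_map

❓❓❓❓⬛🟫🟫🟩🟫❓
❓❓❓❓🟩⬜🟩🟩🟫🟦
❓❓❓🟩🟩🟩🟩⬛⬜⬜
❓❓❓🟩🟩🟩🟩🟩🟦🟩
⬜🟫🟫🟩⬜🟩🟩🟦🟦🟦
⬛🟫🟫🟦🟫🟫🟦🟦🟦🟦
🟫🟩🟩🟩🟩⬜🟦🟦🟦❓
🟩🟩🟫⬛🟫🟦🟦🟦❓❓
🟩🟩🟩🟫⬛🟩⬜🟩❓❓
🟩🟫⬜🔴⬛🟦🟫❓❓❓


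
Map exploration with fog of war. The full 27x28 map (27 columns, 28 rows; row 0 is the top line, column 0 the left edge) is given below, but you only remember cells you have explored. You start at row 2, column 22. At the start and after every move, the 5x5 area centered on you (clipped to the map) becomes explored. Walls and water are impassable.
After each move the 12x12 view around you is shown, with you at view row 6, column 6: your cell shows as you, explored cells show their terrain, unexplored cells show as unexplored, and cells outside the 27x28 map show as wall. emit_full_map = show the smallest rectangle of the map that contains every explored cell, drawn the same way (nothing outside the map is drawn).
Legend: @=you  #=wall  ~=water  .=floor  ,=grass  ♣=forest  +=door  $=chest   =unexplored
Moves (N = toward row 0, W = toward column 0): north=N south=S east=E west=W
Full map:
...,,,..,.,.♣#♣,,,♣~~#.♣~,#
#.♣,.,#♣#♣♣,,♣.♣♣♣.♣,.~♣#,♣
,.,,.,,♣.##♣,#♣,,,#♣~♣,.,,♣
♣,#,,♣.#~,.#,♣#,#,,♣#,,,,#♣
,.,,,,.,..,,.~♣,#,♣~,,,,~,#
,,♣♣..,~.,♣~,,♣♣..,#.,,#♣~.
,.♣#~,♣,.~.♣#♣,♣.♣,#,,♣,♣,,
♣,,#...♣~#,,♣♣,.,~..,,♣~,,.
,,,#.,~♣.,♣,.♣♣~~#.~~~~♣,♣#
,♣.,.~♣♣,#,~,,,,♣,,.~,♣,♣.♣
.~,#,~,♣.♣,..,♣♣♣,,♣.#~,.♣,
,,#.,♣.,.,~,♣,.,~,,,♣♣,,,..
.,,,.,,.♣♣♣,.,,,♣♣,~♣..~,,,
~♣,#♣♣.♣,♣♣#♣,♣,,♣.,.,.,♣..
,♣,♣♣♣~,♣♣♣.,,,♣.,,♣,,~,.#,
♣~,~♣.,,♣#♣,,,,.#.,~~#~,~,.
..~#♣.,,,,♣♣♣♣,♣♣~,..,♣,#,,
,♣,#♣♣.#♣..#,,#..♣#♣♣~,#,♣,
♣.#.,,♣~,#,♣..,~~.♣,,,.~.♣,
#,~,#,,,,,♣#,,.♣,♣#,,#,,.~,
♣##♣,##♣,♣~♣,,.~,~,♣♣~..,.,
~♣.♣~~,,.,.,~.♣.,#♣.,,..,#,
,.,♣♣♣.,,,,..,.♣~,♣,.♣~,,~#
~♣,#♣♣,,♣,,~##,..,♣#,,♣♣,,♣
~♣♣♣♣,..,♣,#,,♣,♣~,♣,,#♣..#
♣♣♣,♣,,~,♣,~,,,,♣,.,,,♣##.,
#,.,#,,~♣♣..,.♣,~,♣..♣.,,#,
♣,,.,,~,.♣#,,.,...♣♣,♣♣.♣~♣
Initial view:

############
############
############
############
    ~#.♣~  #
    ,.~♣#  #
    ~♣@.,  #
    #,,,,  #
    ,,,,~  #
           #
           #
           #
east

############
############
############
############
   ~#.♣~, ##
   ,.~♣#, ##
   ~♣,@,, ##
   #,,,,# ##
   ,,,,~, ##
          ##
          ##
          ##

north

############
############
############
############
############
   ~#.♣~, ##
   ,.~@#, ##
   ~♣,.,, ##
   #,,,,# ##
   ,,,,~, ##
          ##
          ##

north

############
############
############
############
############
############
   ~#.@~, ##
   ,.~♣#, ##
   ~♣,.,, ##
   #,,,,# ##
   ,,,,~, ##
          ##

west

############
############
############
############
############
############
    ~#@♣~, #
    ,.~♣#, #
    ~♣,.,, #
    #,,,,# #
    ,,,,~, #
           #

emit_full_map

~#@♣~,
,.~♣#,
~♣,.,,
#,,,,#
,,,,~,

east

############
############
############
############
############
############
   ~#.@~, ##
   ,.~♣#, ##
   ~♣,.,, ##
   #,,,,# ##
   ,,,,~, ##
          ##

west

############
############
############
############
############
############
    ~#@♣~, #
    ,.~♣#, #
    ~♣,.,, #
    #,,,,# #
    ,,,,~, #
           #


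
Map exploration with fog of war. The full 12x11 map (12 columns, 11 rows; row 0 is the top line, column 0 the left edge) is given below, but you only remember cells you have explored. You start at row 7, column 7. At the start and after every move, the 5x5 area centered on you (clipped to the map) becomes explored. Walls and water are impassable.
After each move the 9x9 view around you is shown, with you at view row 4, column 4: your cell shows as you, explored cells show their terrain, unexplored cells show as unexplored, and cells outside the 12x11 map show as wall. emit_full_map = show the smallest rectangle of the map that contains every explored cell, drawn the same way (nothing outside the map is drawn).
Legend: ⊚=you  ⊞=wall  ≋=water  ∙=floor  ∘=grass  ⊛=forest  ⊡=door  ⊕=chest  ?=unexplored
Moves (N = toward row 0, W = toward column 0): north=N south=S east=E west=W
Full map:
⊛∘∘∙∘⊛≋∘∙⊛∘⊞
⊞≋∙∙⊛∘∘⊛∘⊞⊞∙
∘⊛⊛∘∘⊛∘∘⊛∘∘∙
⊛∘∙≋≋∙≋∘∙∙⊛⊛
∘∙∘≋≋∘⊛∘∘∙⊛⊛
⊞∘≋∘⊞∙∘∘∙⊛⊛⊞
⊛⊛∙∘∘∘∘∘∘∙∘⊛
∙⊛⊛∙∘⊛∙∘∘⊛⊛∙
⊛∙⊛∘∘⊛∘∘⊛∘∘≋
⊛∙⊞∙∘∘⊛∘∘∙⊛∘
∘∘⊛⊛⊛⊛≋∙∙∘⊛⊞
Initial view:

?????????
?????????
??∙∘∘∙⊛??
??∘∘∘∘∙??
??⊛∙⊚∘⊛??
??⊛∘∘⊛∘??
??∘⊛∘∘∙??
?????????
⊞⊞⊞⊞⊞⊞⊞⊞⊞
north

?????????
?????????
??∘⊛∘∘∙??
??∙∘∘∙⊛??
??∘∘⊚∘∙??
??⊛∙∘∘⊛??
??⊛∘∘⊛∘??
??∘⊛∘∘∙??
?????????

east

????????⊞
????????⊞
?∘⊛∘∘∙⊛?⊞
?∙∘∘∙⊛⊛?⊞
?∘∘∘⊚∙∘?⊞
?⊛∙∘∘⊛⊛?⊞
?⊛∘∘⊛∘∘?⊞
?∘⊛∘∘∙??⊞
????????⊞

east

???????⊞⊞
???????⊞⊞
∘⊛∘∘∙⊛⊛⊞⊞
∙∘∘∙⊛⊛⊞⊞⊞
∘∘∘∘⊚∘⊛⊞⊞
⊛∙∘∘⊛⊛∙⊞⊞
⊛∘∘⊛∘∘≋⊞⊞
∘⊛∘∘∙??⊞⊞
???????⊞⊞

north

???????⊞⊞
???????⊞⊞
??∘∙∙⊛⊛⊞⊞
∘⊛∘∘∙⊛⊛⊞⊞
∙∘∘∙⊚⊛⊞⊞⊞
∘∘∘∘∙∘⊛⊞⊞
⊛∙∘∘⊛⊛∙⊞⊞
⊛∘∘⊛∘∘≋⊞⊞
∘⊛∘∘∙??⊞⊞

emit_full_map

??∘∙∙⊛⊛
∘⊛∘∘∙⊛⊛
∙∘∘∙⊚⊛⊞
∘∘∘∘∙∘⊛
⊛∙∘∘⊛⊛∙
⊛∘∘⊛∘∘≋
∘⊛∘∘∙??

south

???????⊞⊞
??∘∙∙⊛⊛⊞⊞
∘⊛∘∘∙⊛⊛⊞⊞
∙∘∘∙⊛⊛⊞⊞⊞
∘∘∘∘⊚∘⊛⊞⊞
⊛∙∘∘⊛⊛∙⊞⊞
⊛∘∘⊛∘∘≋⊞⊞
∘⊛∘∘∙??⊞⊞
???????⊞⊞

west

????????⊞
???∘∙∙⊛⊛⊞
?∘⊛∘∘∙⊛⊛⊞
?∙∘∘∙⊛⊛⊞⊞
?∘∘∘⊚∙∘⊛⊞
?⊛∙∘∘⊛⊛∙⊞
?⊛∘∘⊛∘∘≋⊞
?∘⊛∘∘∙??⊞
????????⊞

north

????????⊞
????????⊞
??≋∘∙∙⊛⊛⊞
?∘⊛∘∘∙⊛⊛⊞
?∙∘∘⊚⊛⊛⊞⊞
?∘∘∘∘∙∘⊛⊞
?⊛∙∘∘⊛⊛∙⊞
?⊛∘∘⊛∘∘≋⊞
?∘⊛∘∘∙??⊞

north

????????⊞
????????⊞
??∘∘⊛∘∘?⊞
??≋∘∙∙⊛⊛⊞
?∘⊛∘⊚∙⊛⊛⊞
?∙∘∘∙⊛⊛⊞⊞
?∘∘∘∘∙∘⊛⊞
?⊛∙∘∘⊛⊛∙⊞
?⊛∘∘⊛∘∘≋⊞

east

???????⊞⊞
???????⊞⊞
?∘∘⊛∘∘∙⊞⊞
?≋∘∙∙⊛⊛⊞⊞
∘⊛∘∘⊚⊛⊛⊞⊞
∙∘∘∙⊛⊛⊞⊞⊞
∘∘∘∘∙∘⊛⊞⊞
⊛∙∘∘⊛⊛∙⊞⊞
⊛∘∘⊛∘∘≋⊞⊞

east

??????⊞⊞⊞
??????⊞⊞⊞
∘∘⊛∘∘∙⊞⊞⊞
≋∘∙∙⊛⊛⊞⊞⊞
⊛∘∘∙⊚⊛⊞⊞⊞
∘∘∙⊛⊛⊞⊞⊞⊞
∘∘∘∙∘⊛⊞⊞⊞
∙∘∘⊛⊛∙⊞⊞⊞
∘∘⊛∘∘≋⊞⊞⊞

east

?????⊞⊞⊞⊞
?????⊞⊞⊞⊞
∘⊛∘∘∙⊞⊞⊞⊞
∘∙∙⊛⊛⊞⊞⊞⊞
∘∘∙⊛⊚⊞⊞⊞⊞
∘∙⊛⊛⊞⊞⊞⊞⊞
∘∘∙∘⊛⊞⊞⊞⊞
∘∘⊛⊛∙⊞⊞⊞⊞
∘⊛∘∘≋⊞⊞⊞⊞

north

⊞⊞⊞⊞⊞⊞⊞⊞⊞
?????⊞⊞⊞⊞
??⊞⊞∙⊞⊞⊞⊞
∘⊛∘∘∙⊞⊞⊞⊞
∘∙∙⊛⊚⊞⊞⊞⊞
∘∘∙⊛⊛⊞⊞⊞⊞
∘∙⊛⊛⊞⊞⊞⊞⊞
∘∘∙∘⊛⊞⊞⊞⊞
∘∘⊛⊛∙⊞⊞⊞⊞

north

⊞⊞⊞⊞⊞⊞⊞⊞⊞
⊞⊞⊞⊞⊞⊞⊞⊞⊞
??⊛∘⊞⊞⊞⊞⊞
??⊞⊞∙⊞⊞⊞⊞
∘⊛∘∘⊚⊞⊞⊞⊞
∘∙∙⊛⊛⊞⊞⊞⊞
∘∘∙⊛⊛⊞⊞⊞⊞
∘∙⊛⊛⊞⊞⊞⊞⊞
∘∘∙∘⊛⊞⊞⊞⊞

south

⊞⊞⊞⊞⊞⊞⊞⊞⊞
??⊛∘⊞⊞⊞⊞⊞
??⊞⊞∙⊞⊞⊞⊞
∘⊛∘∘∙⊞⊞⊞⊞
∘∙∙⊛⊚⊞⊞⊞⊞
∘∘∙⊛⊛⊞⊞⊞⊞
∘∙⊛⊛⊞⊞⊞⊞⊞
∘∘∙∘⊛⊞⊞⊞⊞
∘∘⊛⊛∙⊞⊞⊞⊞

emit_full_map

????⊛∘⊞
????⊞⊞∙
?∘∘⊛∘∘∙
?≋∘∙∙⊛⊚
∘⊛∘∘∙⊛⊛
∙∘∘∙⊛⊛⊞
∘∘∘∘∙∘⊛
⊛∙∘∘⊛⊛∙
⊛∘∘⊛∘∘≋
∘⊛∘∘∙??

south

??⊛∘⊞⊞⊞⊞⊞
??⊞⊞∙⊞⊞⊞⊞
∘⊛∘∘∙⊞⊞⊞⊞
∘∙∙⊛⊛⊞⊞⊞⊞
∘∘∙⊛⊚⊞⊞⊞⊞
∘∙⊛⊛⊞⊞⊞⊞⊞
∘∘∙∘⊛⊞⊞⊞⊞
∘∘⊛⊛∙⊞⊞⊞⊞
∘⊛∘∘≋⊞⊞⊞⊞

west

???⊛∘⊞⊞⊞⊞
???⊞⊞∙⊞⊞⊞
∘∘⊛∘∘∙⊞⊞⊞
≋∘∙∙⊛⊛⊞⊞⊞
⊛∘∘∙⊚⊛⊞⊞⊞
∘∘∙⊛⊛⊞⊞⊞⊞
∘∘∘∙∘⊛⊞⊞⊞
∙∘∘⊛⊛∙⊞⊞⊞
∘∘⊛∘∘≋⊞⊞⊞

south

???⊞⊞∙⊞⊞⊞
∘∘⊛∘∘∙⊞⊞⊞
≋∘∙∙⊛⊛⊞⊞⊞
⊛∘∘∙⊛⊛⊞⊞⊞
∘∘∙⊛⊚⊞⊞⊞⊞
∘∘∘∙∘⊛⊞⊞⊞
∙∘∘⊛⊛∙⊞⊞⊞
∘∘⊛∘∘≋⊞⊞⊞
⊛∘∘∙??⊞⊞⊞

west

????⊞⊞∙⊞⊞
?∘∘⊛∘∘∙⊞⊞
?≋∘∙∙⊛⊛⊞⊞
∘⊛∘∘∙⊛⊛⊞⊞
∙∘∘∙⊚⊛⊞⊞⊞
∘∘∘∘∙∘⊛⊞⊞
⊛∙∘∘⊛⊛∙⊞⊞
⊛∘∘⊛∘∘≋⊞⊞
∘⊛∘∘∙??⊞⊞

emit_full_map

????⊛∘⊞
????⊞⊞∙
?∘∘⊛∘∘∙
?≋∘∙∙⊛⊛
∘⊛∘∘∙⊛⊛
∙∘∘∙⊚⊛⊞
∘∘∘∘∙∘⊛
⊛∙∘∘⊛⊛∙
⊛∘∘⊛∘∘≋
∘⊛∘∘∙??
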